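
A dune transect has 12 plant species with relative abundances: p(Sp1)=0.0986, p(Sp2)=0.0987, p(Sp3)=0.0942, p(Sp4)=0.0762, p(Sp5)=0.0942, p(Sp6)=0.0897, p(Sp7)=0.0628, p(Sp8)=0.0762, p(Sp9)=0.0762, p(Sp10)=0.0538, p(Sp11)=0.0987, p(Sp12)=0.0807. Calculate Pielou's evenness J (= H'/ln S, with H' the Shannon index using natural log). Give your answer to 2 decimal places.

0.99

H' = −Σ pᵢ ln pᵢ = −((-0.2284) + (-0.2286) + (-0.2225) + (-0.1962) + (-0.2225) + (-0.2163) + (-0.1738) + (-0.1962) + (-0.1962) + (-0.1572) + (-0.2286) + (-0.2031)) = 2.4696 (working shown to 4 dp, full precision carried).
With S = 12 species, ln S = 2.4849, so J = 2.4696/2.4849 = 0.9938, i.e. 0.99 to 2 decimal places.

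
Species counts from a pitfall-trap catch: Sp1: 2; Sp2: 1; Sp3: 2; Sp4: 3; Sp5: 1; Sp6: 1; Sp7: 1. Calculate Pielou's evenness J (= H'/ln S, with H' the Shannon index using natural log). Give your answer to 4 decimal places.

0.9488

Total N = 2+1+2+3+1+1+1 = 11, so the proportions are 0.181818, 0.090909, 0.181818, 0.272727, 0.090909, 0.090909, 0.090909 (working shown to 6 dp, full precision carried).
H' = −Σ pᵢ ln pᵢ = −((-0.309954) + (-0.217990) + (-0.309954) + (-0.354350) + (-0.217990) + (-0.217990) + (-0.217990)) = 1.846220.
With S = 7 species, ln S = 1.945910, so J = 1.846220/1.945910 = 0.948770, i.e. 0.9488 to 4 decimal places.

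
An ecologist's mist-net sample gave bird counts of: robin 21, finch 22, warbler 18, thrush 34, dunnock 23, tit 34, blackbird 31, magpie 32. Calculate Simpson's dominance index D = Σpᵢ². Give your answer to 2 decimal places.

Total N = 21+22+18+34+23+34+31+32 = 215, so the proportions are 0.0977, 0.1023, 0.0837, 0.1581, 0.107, 0.1581, 0.1442, 0.1488 (working shown to 4 dp, full precision carried).
D = 0.0977² + 0.1023² + 0.0837² + 0.1581² + 0.107² + 0.1581² + 0.1442² + 0.1488² = 0.0095 + 0.0105 + 0.0070 + 0.0250 + 0.0114 + 0.0250 + 0.0208 + 0.0222 = 0.1314.
To 2 decimal places, D = 0.13.

0.13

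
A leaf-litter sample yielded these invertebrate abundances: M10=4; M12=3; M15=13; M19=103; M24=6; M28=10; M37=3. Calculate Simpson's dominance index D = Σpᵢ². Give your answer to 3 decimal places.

Total N = 4+3+13+103+6+10+3 = 142, so the proportions are 0.02817, 0.02113, 0.09155, 0.72535, 0.04225, 0.07042, 0.02113 (working shown to 5 dp, full precision carried).
D = 0.02817² + 0.02113² + 0.09155² + 0.72535² + 0.04225² + 0.07042² + 0.02113² = 0.00079 + 0.00045 + 0.00838 + 0.52614 + 0.00179 + 0.00496 + 0.00045 = 0.54295.
To 3 decimal places, D = 0.543.

0.543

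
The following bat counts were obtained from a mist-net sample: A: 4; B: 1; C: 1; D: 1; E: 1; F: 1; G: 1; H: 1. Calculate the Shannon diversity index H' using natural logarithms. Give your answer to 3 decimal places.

Total N = 4+1+1+1+1+1+1+1 = 11, so the proportions are 0.36364, 0.09091, 0.09091, 0.09091, 0.09091, 0.09091, 0.09091, 0.09091 (working shown to 5 dp, full precision carried).
Each pᵢ ln pᵢ term: 0.36364×(-1.01160)=-0.36785, 0.09091×(-2.39790)=-0.21799, 0.09091×(-2.39790)=-0.21799, 0.09091×(-2.39790)=-0.21799, 0.09091×(-2.39790)=-0.21799, 0.09091×(-2.39790)=-0.21799, 0.09091×(-2.39790)=-0.21799, 0.09091×(-2.39790)=-0.21799.
Sum = -1.89379, so H' = 1.894.

1.894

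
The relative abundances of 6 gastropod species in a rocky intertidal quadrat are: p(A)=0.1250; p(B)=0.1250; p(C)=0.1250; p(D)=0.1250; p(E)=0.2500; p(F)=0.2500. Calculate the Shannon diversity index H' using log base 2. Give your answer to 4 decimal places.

Each pᵢ log₂ pᵢ term (working shown to 6 dp, full precision carried): 0.125×(-3.000000)=-0.375000, 0.125×(-3.000000)=-0.375000, 0.125×(-3.000000)=-0.375000, 0.125×(-3.000000)=-0.375000, 0.25×(-2.000000)=-0.500000, 0.25×(-2.000000)=-0.500000.
Sum = -2.500000, so H' = 2.5000.

2.5000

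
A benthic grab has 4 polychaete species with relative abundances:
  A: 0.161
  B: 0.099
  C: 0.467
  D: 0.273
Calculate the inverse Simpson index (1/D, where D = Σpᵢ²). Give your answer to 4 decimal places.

D = 0.161² + 0.099² + 0.467² + 0.273² = 0.0259210 + 0.0098010 + 0.2180890 + 0.0745290 = 0.3283400 (working shown to 7 dp, full precision carried).
So 1/D = 3.045623, i.e. 3.0456 to 4 decimal places.

3.0456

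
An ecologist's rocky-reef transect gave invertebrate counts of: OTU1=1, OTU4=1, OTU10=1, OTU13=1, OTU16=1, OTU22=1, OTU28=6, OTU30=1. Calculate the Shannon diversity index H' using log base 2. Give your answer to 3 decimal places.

2.507

Total N = 1+1+1+1+1+1+6+1 = 13, so the proportions are 0.07692, 0.07692, 0.07692, 0.07692, 0.07692, 0.07692, 0.46154, 0.07692 (working shown to 5 dp, full precision carried).
Each pᵢ log₂ pᵢ term: 0.07692×(-3.70044)=-0.28465, 0.07692×(-3.70044)=-0.28465, 0.07692×(-3.70044)=-0.28465, 0.07692×(-3.70044)=-0.28465, 0.07692×(-3.70044)=-0.28465, 0.07692×(-3.70044)=-0.28465, 0.46154×(-1.11548)=-0.51484, 0.07692×(-3.70044)=-0.28465.
Sum = -2.50738, so H' = 2.507.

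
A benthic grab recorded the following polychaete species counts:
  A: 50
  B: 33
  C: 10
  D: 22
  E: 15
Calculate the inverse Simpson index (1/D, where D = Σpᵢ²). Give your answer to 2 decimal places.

Total N = 50+33+10+22+15 = 130, so the proportions are 0.384615, 0.253846, 0.076923, 0.169231, 0.115385 (working shown to 6 dp, full precision carried).
D = 0.384615² + 0.253846² + 0.076923² + 0.169231² + 0.115385² = 0.147929 + 0.064438 + 0.005917 + 0.028639 + 0.013314 = 0.260237.
So 1/D = 3.8427, i.e. 3.84 to 2 decimal places.

3.84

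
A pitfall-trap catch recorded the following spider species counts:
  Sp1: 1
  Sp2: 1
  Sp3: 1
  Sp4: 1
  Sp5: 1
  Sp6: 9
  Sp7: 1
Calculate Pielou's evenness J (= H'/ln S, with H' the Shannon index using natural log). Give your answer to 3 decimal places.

0.714

Total N = 1+1+1+1+1+9+1 = 15, so the proportions are 0.06667, 0.06667, 0.06667, 0.06667, 0.06667, 0.6, 0.06667 (working shown to 5 dp, full precision carried).
H' = −Σ pᵢ ln pᵢ = −((-0.18054) + (-0.18054) + (-0.18054) + (-0.18054) + (-0.18054) + (-0.30650) + (-0.18054)) = 1.38972.
With S = 7 species, ln S = 1.94591, so J = 1.38972/1.94591 = 0.71417, i.e. 0.714 to 3 decimal places.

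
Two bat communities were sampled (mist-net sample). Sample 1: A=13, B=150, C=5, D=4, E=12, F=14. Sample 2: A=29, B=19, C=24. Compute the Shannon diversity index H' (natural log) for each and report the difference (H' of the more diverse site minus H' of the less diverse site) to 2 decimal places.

0.17

Sample 1: N=198, proportions 0.06566, 0.75758, 0.02525, 0.0202, 0.06061, 0.07071, giving H' = 0.91808 (working shown to 5 dp, full precision carried).
Sample 2: N=72, proportions 0.40278, 0.26389, 0.33333, giving H' = 1.08404.
Difference = |0.91808 − 1.08404| = 0.16596, i.e. 0.17 to 2 decimal places.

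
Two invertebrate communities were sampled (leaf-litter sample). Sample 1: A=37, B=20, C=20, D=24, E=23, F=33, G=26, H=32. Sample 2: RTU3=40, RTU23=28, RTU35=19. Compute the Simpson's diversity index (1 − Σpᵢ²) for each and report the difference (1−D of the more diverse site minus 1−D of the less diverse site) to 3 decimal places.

Sample 1: N=215, proportions 0.17209, 0.09302, 0.09302, 0.11163, 0.10698, 0.15349, 0.12093, 0.14884, giving 1−D = 0.86884 (working shown to 5 dp, full precision carried).
Sample 2: N=87, proportions 0.45977, 0.32184, 0.21839, giving 1−D = 0.63734.
Difference = |0.86884 − 0.63734| = 0.23150, i.e. 0.232 to 3 decimal places.

0.232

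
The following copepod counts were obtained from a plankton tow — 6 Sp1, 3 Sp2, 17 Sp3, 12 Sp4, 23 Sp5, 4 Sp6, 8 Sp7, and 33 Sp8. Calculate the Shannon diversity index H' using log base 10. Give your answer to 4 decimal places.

0.7892

Total N = 6+3+17+12+23+4+8+33 = 106, so the proportions are 0.056604, 0.028302, 0.160377, 0.113208, 0.216981, 0.037736, 0.075472, 0.311321 (working shown to 6 dp, full precision carried).
Each pᵢ log₁₀ pᵢ term: 0.056604×(-1.247155)=-0.070594, 0.028302×(-1.548185)=-0.043817, 0.160377×(-0.794857)=-0.127477, 0.113208×(-0.946125)=-0.107108, 0.216981×(-0.663578)=-0.143984, 0.037736×(-1.423246)=-0.053707, 0.075472×(-1.122216)=-0.084696, 0.311321×(-0.506792)=-0.157775.
Sum = -0.789157, so H' = 0.7892.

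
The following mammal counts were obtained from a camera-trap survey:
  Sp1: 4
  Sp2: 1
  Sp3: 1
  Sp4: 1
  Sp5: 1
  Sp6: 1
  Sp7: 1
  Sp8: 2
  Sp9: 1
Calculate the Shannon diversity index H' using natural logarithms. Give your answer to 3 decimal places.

2.032

Total N = 4+1+1+1+1+1+1+2+1 = 13, so the proportions are 0.30769, 0.07692, 0.07692, 0.07692, 0.07692, 0.07692, 0.07692, 0.15385, 0.07692 (working shown to 5 dp, full precision carried).
Each pᵢ ln pᵢ term: 0.30769×(-1.17865)=-0.36266, 0.07692×(-2.56495)=-0.19730, 0.07692×(-2.56495)=-0.19730, 0.07692×(-2.56495)=-0.19730, 0.07692×(-2.56495)=-0.19730, 0.07692×(-2.56495)=-0.19730, 0.07692×(-2.56495)=-0.19730, 0.15385×(-1.87180)=-0.28797, 0.07692×(-2.56495)=-0.19730.
Sum = -2.03176, so H' = 2.032.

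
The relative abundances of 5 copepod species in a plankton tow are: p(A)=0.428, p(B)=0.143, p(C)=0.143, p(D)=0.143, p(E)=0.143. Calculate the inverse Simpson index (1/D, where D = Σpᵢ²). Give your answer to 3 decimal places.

D = 0.428² + 0.143² + 0.143² + 0.143² + 0.143² = 0.1831840 + 0.0204490 + 0.0204490 + 0.0204490 + 0.0204490 = 0.2649800 (working shown to 7 dp, full precision carried).
So 1/D = 3.77387, i.e. 3.774 to 3 decimal places.

3.774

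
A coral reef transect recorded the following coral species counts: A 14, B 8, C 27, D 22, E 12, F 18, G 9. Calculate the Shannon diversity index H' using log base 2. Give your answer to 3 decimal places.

2.687

Total N = 14+8+27+22+12+18+9 = 110, so the proportions are 0.12727, 0.07273, 0.24545, 0.2, 0.10909, 0.16364, 0.08182 (working shown to 5 dp, full precision carried).
Each pᵢ log₂ pᵢ term: 0.12727×(-2.97400)=-0.37851, 0.07273×(-3.78136)=-0.27501, 0.24545×(-2.02647)=-0.49741, 0.2×(-2.32193)=-0.46439, 0.10909×(-3.19640)=-0.34870, 0.16364×(-2.61143)=-0.42733, 0.08182×(-3.61143)=-0.29548.
Sum = -2.68681, so H' = 2.687.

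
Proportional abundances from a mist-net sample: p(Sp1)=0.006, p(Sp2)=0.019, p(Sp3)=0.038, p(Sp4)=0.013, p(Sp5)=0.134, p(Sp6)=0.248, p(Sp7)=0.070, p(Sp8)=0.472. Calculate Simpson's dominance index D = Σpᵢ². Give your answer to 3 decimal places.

D = 0.006² + 0.019² + 0.038² + 0.013² + 0.134² + 0.248² + 0.07² + 0.472² = 0.00004 + 0.00036 + 0.00144 + 0.00017 + 0.01796 + 0.06150 + 0.00490 + 0.22278 = 0.30915 (working shown to 5 dp, full precision carried).
To 3 decimal places, D = 0.309.

0.309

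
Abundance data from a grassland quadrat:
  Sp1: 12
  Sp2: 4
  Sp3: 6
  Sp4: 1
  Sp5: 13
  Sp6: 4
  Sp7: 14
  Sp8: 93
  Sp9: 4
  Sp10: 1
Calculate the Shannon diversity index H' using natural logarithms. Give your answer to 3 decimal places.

Total N = 12+4+6+1+13+4+14+93+4+1 = 152, so the proportions are 0.07895, 0.02632, 0.03947, 0.00658, 0.08553, 0.02632, 0.09211, 0.61184, 0.02632, 0.00658 (working shown to 5 dp, full precision carried).
Each pᵢ ln pᵢ term: 0.07895×(-2.53897)=-0.20045, 0.02632×(-3.63759)=-0.09573, 0.03947×(-3.23212)=-0.12758, 0.00658×(-5.02388)=-0.03305, 0.08553×(-2.45893)=-0.21030, 0.02632×(-3.63759)=-0.09573, 0.09211×(-2.38482)=-0.21965, 0.61184×(-0.49128)=-0.30059, 0.02632×(-3.63759)=-0.09573, 0.00658×(-5.02388)=-0.03305.
Sum = -1.41186, so H' = 1.412.

1.412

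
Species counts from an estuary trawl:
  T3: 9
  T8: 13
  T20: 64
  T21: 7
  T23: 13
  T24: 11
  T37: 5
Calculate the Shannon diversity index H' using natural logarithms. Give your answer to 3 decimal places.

1.520

Total N = 9+13+64+7+13+11+5 = 122, so the proportions are 0.07377, 0.10656, 0.52459, 0.05738, 0.10656, 0.09016, 0.04098 (working shown to 5 dp, full precision carried).
Each pᵢ ln pᵢ term: 0.07377×(-2.60680)=-0.19230, 0.10656×(-2.23907)=-0.23859, 0.52459×(-0.64514)=-0.33843, 0.05738×(-2.85811)=-0.16399, 0.10656×(-2.23907)=-0.23859, 0.09016×(-2.40613)=-0.21695, 0.04098×(-3.19458)=-0.13093.
Sum = -1.51978, so H' = 1.520.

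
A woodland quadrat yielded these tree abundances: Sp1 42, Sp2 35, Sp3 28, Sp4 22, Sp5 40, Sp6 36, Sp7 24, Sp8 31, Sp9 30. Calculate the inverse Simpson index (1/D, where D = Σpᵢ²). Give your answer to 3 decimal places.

8.649

Total N = 42+35+28+22+40+36+24+31+30 = 288, so the proportions are 0.1458333, 0.1215278, 0.0972222, 0.0763889, 0.1388889, 0.125, 0.0833333, 0.1076389, 0.1041667 (working shown to 7 dp, full precision carried).
D = 0.1458333² + 0.1215278² + 0.0972222² + 0.0763889² + 0.1388889² + 0.125² + 0.0833333² + 0.1076389² + 0.1041667² = 0.0212674 + 0.0147690 + 0.0094522 + 0.0058353 + 0.0192901 + 0.0156250 + 0.0069444 + 0.0115861 + 0.0108507 = 0.1156202.
So 1/D = 8.64901, i.e. 8.649 to 3 decimal places.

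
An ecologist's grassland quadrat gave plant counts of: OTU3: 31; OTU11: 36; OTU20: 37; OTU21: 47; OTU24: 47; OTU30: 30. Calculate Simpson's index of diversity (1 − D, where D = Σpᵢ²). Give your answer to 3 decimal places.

0.828

Total N = 31+36+37+47+47+30 = 228, so the proportions are 0.13596, 0.15789, 0.16228, 0.20614, 0.20614, 0.13158 (working shown to 5 dp, full precision carried).
D = 0.13596² + 0.15789² + 0.16228² + 0.20614² + 0.20614² + 0.13158² = 0.01849 + 0.02493 + 0.02634 + 0.04249 + 0.04249 + 0.01731 = 0.17205.
So 1 − D = 0.82795, i.e. 0.828 to 3 decimal places.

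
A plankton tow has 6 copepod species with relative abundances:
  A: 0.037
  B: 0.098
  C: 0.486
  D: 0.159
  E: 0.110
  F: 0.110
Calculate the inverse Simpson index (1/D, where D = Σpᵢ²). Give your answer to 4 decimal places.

3.3710

D = 0.037² + 0.098² + 0.486² + 0.159² + 0.11² + 0.11² = 0.00136900 + 0.00960400 + 0.23619600 + 0.02528100 + 0.01210000 + 0.01210000 = 0.29665000 (working shown to 8 dp, full precision carried).
So 1/D = 3.370976, i.e. 3.3710 to 4 decimal places.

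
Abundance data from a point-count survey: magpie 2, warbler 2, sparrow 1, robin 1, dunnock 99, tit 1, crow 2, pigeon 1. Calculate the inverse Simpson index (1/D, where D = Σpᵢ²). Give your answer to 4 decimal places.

Total N = 2+2+1+1+99+1+2+1 = 109, so the proportions are 0.0183486, 0.0183486, 0.0091743, 0.0091743, 0.9082569, 0.0091743, 0.0183486, 0.0091743 (working shown to 7 dp, full precision carried).
D = 0.0183486² + 0.0183486² + 0.0091743² + 0.0091743² + 0.9082569² + 0.0091743² + 0.0183486² + 0.0091743² = 0.0003367 + 0.0003367 + 0.0000842 + 0.0000842 + 0.8249306 + 0.0000842 + 0.0003367 + 0.0000842 = 0.8262772.
So 1/D = 1.210248, i.e. 1.2102 to 4 decimal places.

1.2102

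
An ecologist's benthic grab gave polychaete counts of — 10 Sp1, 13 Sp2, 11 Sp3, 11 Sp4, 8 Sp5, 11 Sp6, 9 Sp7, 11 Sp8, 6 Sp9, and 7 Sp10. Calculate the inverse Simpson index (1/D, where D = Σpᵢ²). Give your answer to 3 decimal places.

Total N = 10+13+11+11+8+11+9+11+6+7 = 97, so the proportions are 0.1030928, 0.1340206, 0.1134021, 0.1134021, 0.0824742, 0.1134021, 0.0927835, 0.1134021, 0.0618557, 0.0721649 (working shown to 7 dp, full precision carried).
D = 0.1030928² + 0.1340206² + 0.1134021² + 0.1134021² + 0.0824742² + 0.1134021² + 0.0927835² + 0.1134021² + 0.0618557² + 0.0721649² = 0.0106281 + 0.0179615 + 0.0128600 + 0.0128600 + 0.0068020 + 0.0128600 + 0.0086088 + 0.0128600 + 0.0038261 + 0.0052078 = 0.1044744.
So 1/D = 9.57172, i.e. 9.572 to 3 decimal places.

9.572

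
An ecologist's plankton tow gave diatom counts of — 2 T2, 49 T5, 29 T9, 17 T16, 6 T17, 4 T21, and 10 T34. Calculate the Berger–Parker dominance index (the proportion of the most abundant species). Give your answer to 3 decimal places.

0.419

Total N = 2+49+29+17+6+4+10 = 117, so the proportions are 0.01709, 0.4188, 0.24786, 0.1453, 0.05128, 0.03419, 0.08547 (working shown to 5 dp, full precision carried).
The largest proportion is 0.4188, i.e. d = 0.419 to 3 decimal places.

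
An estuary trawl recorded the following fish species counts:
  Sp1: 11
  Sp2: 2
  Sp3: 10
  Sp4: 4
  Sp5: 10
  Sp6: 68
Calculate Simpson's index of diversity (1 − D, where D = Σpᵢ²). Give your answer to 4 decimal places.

Total N = 11+2+10+4+10+68 = 105, so the proportions are 0.104762, 0.019048, 0.095238, 0.038095, 0.095238, 0.647619 (working shown to 6 dp, full precision carried).
D = 0.104762² + 0.019048² + 0.095238² + 0.038095² + 0.095238² + 0.647619² = 0.010975 + 0.000363 + 0.009070 + 0.001451 + 0.009070 + 0.419410 = 0.450340.
So 1 − D = 0.549660, i.e. 0.5497 to 4 decimal places.

0.5497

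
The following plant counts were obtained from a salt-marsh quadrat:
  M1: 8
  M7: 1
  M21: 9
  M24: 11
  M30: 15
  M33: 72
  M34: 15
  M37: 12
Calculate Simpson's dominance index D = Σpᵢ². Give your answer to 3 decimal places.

Total N = 8+1+9+11+15+72+15+12 = 143, so the proportions are 0.05594, 0.00699, 0.06294, 0.07692, 0.1049, 0.5035, 0.1049, 0.08392 (working shown to 5 dp, full precision carried).
D = 0.05594² + 0.00699² + 0.06294² + 0.07692² + 0.1049² + 0.5035² + 0.1049² + 0.08392² = 0.00313 + 0.00005 + 0.00396 + 0.00592 + 0.01100 + 0.25351 + 0.01100 + 0.00704 = 0.29561.
To 3 decimal places, D = 0.296.

0.296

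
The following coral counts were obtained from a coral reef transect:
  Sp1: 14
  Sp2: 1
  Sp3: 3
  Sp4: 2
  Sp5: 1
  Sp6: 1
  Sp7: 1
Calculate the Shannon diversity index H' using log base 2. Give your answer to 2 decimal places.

Total N = 14+1+3+2+1+1+1 = 23, so the proportions are 0.6087, 0.0435, 0.1304, 0.087, 0.0435, 0.0435, 0.0435 (working shown to 4 dp, full precision carried).
Each pᵢ log₂ pᵢ term: 0.6087×(-0.7162)=-0.4360, 0.0435×(-4.5236)=-0.1967, 0.1304×(-2.9386)=-0.3833, 0.087×(-3.5236)=-0.3064, 0.0435×(-4.5236)=-0.1967, 0.0435×(-4.5236)=-0.1967, 0.0435×(-4.5236)=-0.1967.
Sum = -1.9124, so H' = 1.91.

1.91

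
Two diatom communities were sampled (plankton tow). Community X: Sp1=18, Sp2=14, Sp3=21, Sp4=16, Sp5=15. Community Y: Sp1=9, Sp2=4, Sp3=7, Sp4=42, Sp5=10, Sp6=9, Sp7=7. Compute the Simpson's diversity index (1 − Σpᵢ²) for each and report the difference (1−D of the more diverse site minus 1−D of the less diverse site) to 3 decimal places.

0.072

Community X: N=84, proportions 0.214286, 0.166667, 0.25, 0.190476, 0.178571, giving 1−D = 0.795635 (working shown to 6 dp, full precision carried).
Community Y: N=88, proportions 0.102273, 0.045455, 0.079545, 0.477273, 0.113636, 0.102273, 0.079545, giving 1−D = 0.723657.
Difference = |0.795635 − 0.723657| = 0.071978, i.e. 0.072 to 3 decimal places.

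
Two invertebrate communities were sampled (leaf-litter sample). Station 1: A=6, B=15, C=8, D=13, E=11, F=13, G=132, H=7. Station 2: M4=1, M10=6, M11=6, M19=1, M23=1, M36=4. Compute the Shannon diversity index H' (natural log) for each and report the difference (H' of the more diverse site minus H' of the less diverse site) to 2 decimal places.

Station 1: N=205, proportions 0.02927, 0.07317, 0.03902, 0.06341, 0.05366, 0.06341, 0.6439, 0.03415, giving H' = 1.32680 (working shown to 5 dp, full precision carried).
Station 2: N=19, proportions 0.05263, 0.31579, 0.31579, 0.05263, 0.05263, 0.21053, giving H' = 1.52095.
Difference = |1.32680 − 1.52095| = 0.19415, i.e. 0.19 to 2 decimal places.

0.19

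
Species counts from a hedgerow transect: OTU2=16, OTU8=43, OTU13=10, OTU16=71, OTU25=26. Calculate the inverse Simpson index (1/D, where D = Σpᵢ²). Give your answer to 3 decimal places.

3.478

Total N = 16+43+10+71+26 = 166, so the proportions are 0.0963855, 0.2590361, 0.060241, 0.4277108, 0.1566265 (working shown to 7 dp, full precision carried).
D = 0.0963855² + 0.2590361² + 0.060241² + 0.4277108² + 0.1566265² = 0.0092902 + 0.0670997 + 0.0036290 + 0.1829366 + 0.0245319 = 0.2874873.
So 1/D = 3.47841, i.e. 3.478 to 3 decimal places.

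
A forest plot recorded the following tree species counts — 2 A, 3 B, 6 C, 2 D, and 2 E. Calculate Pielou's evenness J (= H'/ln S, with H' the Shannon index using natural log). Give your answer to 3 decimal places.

Total N = 2+3+6+2+2 = 15, so the proportions are 0.133333, 0.2, 0.4, 0.133333, 0.133333 (working shown to 6 dp, full precision carried).
H' = −Σ pᵢ ln pᵢ = −((-0.268654) + (-0.321888) + (-0.366516) + (-0.268654) + (-0.268654)) = 1.494365.
With S = 5 species, ln S = 1.609438, so J = 1.494365/1.609438 = 0.928501, i.e. 0.929 to 3 decimal places.

0.929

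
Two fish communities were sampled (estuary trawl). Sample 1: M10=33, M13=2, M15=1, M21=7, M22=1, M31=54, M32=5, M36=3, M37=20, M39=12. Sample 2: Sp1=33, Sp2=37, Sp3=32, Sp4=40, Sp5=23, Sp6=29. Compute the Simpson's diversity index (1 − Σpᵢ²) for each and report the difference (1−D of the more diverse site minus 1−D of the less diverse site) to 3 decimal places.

Sample 1: N=138, proportions 0.23913, 0.01449, 0.00725, 0.05072, 0.00725, 0.3913, 0.03623, 0.02174, 0.14493, 0.08696, giving 1−D = 0.75646 (working shown to 5 dp, full precision carried).
Sample 2: N=194, proportions 0.1701, 0.19072, 0.16495, 0.20619, 0.11856, 0.14948, giving 1−D = 0.82857.
Difference = |0.75646 − 0.82857| = 0.07211, i.e. 0.072 to 3 decimal places.

0.072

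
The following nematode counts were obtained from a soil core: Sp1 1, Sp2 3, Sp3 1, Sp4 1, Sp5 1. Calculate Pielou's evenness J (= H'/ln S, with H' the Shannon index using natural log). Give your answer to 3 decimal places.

Total N = 1+3+1+1+1 = 7, so the proportions are 0.14286, 0.42857, 0.14286, 0.14286, 0.14286 (working shown to 5 dp, full precision carried).
H' = −Σ pᵢ ln pᵢ = −((-0.27799) + (-0.36313) + (-0.27799) + (-0.27799) + (-0.27799)) = 1.47508.
With S = 5 species, ln S = 1.60944, so J = 1.47508/1.60944 = 0.91652, i.e. 0.917 to 3 decimal places.

0.917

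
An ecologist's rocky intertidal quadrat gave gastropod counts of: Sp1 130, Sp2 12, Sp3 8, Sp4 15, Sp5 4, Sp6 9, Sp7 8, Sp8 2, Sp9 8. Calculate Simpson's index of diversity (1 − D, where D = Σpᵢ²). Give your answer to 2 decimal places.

Total N = 130+12+8+15+4+9+8+2+8 = 196, so the proportions are 0.6633, 0.0612, 0.0408, 0.0765, 0.0204, 0.0459, 0.0408, 0.0102, 0.0408 (working shown to 4 dp, full precision carried).
D = 0.6633² + 0.0612² + 0.0408² + 0.0765² + 0.0204² + 0.0459² + 0.0408² + 0.0102² + 0.0408² = 0.4399 + 0.0037 + 0.0017 + 0.0059 + 0.0004 + 0.0021 + 0.0017 + 0.0001 + 0.0017 = 0.4572.
So 1 − D = 0.5428, i.e. 0.54 to 2 decimal places.

0.54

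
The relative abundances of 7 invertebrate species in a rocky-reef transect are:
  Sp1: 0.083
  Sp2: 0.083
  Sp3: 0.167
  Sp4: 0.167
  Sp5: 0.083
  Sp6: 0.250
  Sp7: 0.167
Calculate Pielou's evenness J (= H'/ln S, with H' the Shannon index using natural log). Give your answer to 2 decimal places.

H' = −Σ pᵢ ln pᵢ = −((-0.2066) + (-0.2066) + (-0.2989) + (-0.2989) + (-0.2066) + (-0.3466) + (-0.2989)) = 1.8630 (working shown to 4 dp, full precision carried).
With S = 7 species, ln S = 1.9459, so J = 1.8630/1.9459 = 0.9574, i.e. 0.96 to 2 decimal places.

0.96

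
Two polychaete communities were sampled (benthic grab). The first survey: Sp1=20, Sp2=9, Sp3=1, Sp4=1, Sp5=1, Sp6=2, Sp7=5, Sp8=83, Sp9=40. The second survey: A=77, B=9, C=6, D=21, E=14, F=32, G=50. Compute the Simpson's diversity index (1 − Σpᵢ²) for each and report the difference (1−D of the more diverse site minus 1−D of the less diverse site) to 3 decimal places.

The first survey: N=162, proportions 0.12346, 0.05556, 0.00617, 0.00617, 0.00617, 0.01235, 0.03086, 0.51235, 0.24691, giving 1−D = 0.65699 (working shown to 5 dp, full precision carried).
The second survey: N=209, proportions 0.36842, 0.04306, 0.02871, 0.10048, 0.06699, 0.15311, 0.23923, giving 1−D = 0.76633.
Difference = |0.65699 − 0.76633| = 0.10934, i.e. 0.109 to 3 decimal places.

0.109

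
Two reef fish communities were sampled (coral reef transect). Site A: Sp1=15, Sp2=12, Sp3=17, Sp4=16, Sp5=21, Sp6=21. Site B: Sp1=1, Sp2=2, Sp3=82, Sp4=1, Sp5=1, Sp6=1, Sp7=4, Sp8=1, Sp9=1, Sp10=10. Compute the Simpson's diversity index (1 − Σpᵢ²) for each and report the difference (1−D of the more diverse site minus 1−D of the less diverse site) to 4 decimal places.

Site A: N=102, proportions 0.147059, 0.117647, 0.166667, 0.156863, 0.205882, 0.205882, giving 1−D = 0.827374 (working shown to 6 dp, full precision carried).
Site B: N=104, proportions 0.009615, 0.019231, 0.788462, 0.009615, 0.009615, 0.009615, 0.038462, 0.009615, 0.009615, 0.096154, giving 1−D = 0.366679.
Difference = |0.827374 − 0.366679| = 0.460695, i.e. 0.4607 to 4 decimal places.

0.4607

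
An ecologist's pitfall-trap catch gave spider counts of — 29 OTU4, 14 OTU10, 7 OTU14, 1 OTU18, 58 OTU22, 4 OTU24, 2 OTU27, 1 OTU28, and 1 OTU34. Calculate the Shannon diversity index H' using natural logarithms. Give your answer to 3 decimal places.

Total N = 29+14+7+1+58+4+2+1+1 = 117, so the proportions are 0.24786, 0.11966, 0.05983, 0.00855, 0.49573, 0.03419, 0.01709, 0.00855, 0.00855 (working shown to 5 dp, full precision carried).
Each pᵢ ln pᵢ term: 0.24786×(-1.39488)=-0.34574, 0.11966×(-2.12312)=-0.25405, 0.05983×(-2.81626)=-0.16849, 0.00855×(-4.76217)=-0.04070, 0.49573×(-0.70173)=-0.34787, 0.03419×(-3.37588)=-0.11541, 0.01709×(-4.06903)=-0.06956, 0.00855×(-4.76217)=-0.04070, 0.00855×(-4.76217)=-0.04070.
Sum = -1.42323, so H' = 1.423.

1.423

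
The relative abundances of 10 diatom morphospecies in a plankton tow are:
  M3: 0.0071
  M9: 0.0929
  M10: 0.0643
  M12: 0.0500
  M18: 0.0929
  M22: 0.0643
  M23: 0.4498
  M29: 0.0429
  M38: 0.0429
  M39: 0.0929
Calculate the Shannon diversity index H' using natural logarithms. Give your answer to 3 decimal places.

Each pᵢ ln pᵢ term (working shown to 5 dp, full precision carried): 0.0071×(-4.94766)=-0.03513, 0.0929×(-2.37623)=-0.22075, 0.0643×(-2.74420)=-0.17645, 0.05×(-2.99573)=-0.14979, 0.0929×(-2.37623)=-0.22075, 0.0643×(-2.74420)=-0.17645, 0.4498×(-0.79895)=-0.35937, 0.0429×(-3.14888)=-0.13509, 0.0429×(-3.14888)=-0.13509, 0.0929×(-2.37623)=-0.22075.
Sum = -1.82962, so H' = 1.830.

1.830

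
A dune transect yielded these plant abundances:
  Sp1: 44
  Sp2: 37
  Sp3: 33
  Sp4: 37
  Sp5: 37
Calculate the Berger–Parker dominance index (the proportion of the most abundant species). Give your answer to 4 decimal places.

0.2340

Total N = 44+37+33+37+37 = 188, so the proportions are 0.234043, 0.196809, 0.175532, 0.196809, 0.196809 (working shown to 6 dp, full precision carried).
The largest proportion is 0.234043, i.e. d = 0.2340 to 4 decimal places.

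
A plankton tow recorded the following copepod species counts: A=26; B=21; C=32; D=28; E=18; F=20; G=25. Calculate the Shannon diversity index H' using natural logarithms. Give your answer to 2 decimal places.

1.93

Total N = 26+21+32+28+18+20+25 = 170, so the proportions are 0.1529, 0.1235, 0.1882, 0.1647, 0.1059, 0.1176, 0.1471 (working shown to 4 dp, full precision carried).
Each pᵢ ln pᵢ term: 0.1529×(-1.8777)=-0.2872, 0.1235×(-2.0913)=-0.2583, 0.1882×(-1.6701)=-0.3144, 0.1647×(-1.8036)=-0.2971, 0.1059×(-2.2454)=-0.2378, 0.1176×(-2.1401)=-0.2518, 0.1471×(-1.9169)=-0.2819.
Sum = -1.9284, so H' = 1.93.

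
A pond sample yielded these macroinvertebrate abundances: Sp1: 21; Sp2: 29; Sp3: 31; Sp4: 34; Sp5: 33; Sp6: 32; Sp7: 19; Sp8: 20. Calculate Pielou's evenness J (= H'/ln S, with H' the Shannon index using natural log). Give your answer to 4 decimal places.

Total N = 21+29+31+34+33+32+19+20 = 219, so the proportions are 0.09589, 0.13242, 0.141553, 0.155251, 0.150685, 0.146119, 0.086758, 0.091324 (working shown to 6 dp, full precision carried).
H' = −Σ pᵢ ln pᵢ = −((-0.224820) + (-0.267724) + (-0.276747) + (-0.289188) + (-0.285181) + (-0.281035) + (-0.212091) + (-0.218570)) = 2.055356.
With S = 8 species, ln S = 2.079442, so J = 2.055356/2.079442 = 0.988417, i.e. 0.9884 to 4 decimal places.

0.9884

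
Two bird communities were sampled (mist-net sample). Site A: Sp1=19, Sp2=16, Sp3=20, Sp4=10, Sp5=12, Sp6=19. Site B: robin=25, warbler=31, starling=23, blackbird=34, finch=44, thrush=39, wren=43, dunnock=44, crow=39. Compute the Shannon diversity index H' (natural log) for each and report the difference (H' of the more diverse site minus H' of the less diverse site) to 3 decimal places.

0.412

Site A: N=96, proportions 0.19792, 0.16667, 0.20833, 0.10417, 0.125, 0.19792, giving H' = 1.76217 (working shown to 5 dp, full precision carried).
Site B: N=322, proportions 0.07764, 0.09627, 0.07143, 0.10559, 0.13665, 0.12112, 0.13354, 0.13665, 0.12112, giving H' = 2.17382.
Difference = |1.76217 − 2.17382| = 0.41165, i.e. 0.412 to 3 decimal places.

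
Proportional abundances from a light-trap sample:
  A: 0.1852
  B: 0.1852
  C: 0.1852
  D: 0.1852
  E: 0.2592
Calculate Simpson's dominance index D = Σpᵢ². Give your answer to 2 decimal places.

D = 0.1852² + 0.1852² + 0.1852² + 0.1852² + 0.2592² = 0.0343 + 0.0343 + 0.0343 + 0.0343 + 0.0672 = 0.2044 (working shown to 4 dp, full precision carried).
To 2 decimal places, D = 0.20.

0.20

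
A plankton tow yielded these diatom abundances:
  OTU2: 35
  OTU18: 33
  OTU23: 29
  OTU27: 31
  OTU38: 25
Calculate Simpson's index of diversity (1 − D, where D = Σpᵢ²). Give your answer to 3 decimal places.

Total N = 35+33+29+31+25 = 153, so the proportions are 0.22876, 0.21569, 0.18954, 0.20261, 0.1634 (working shown to 5 dp, full precision carried).
D = 0.22876² + 0.21569² + 0.18954² + 0.20261² + 0.1634² = 0.05233 + 0.04652 + 0.03593 + 0.04105 + 0.02670 = 0.20253.
So 1 − D = 0.79747, i.e. 0.797 to 3 decimal places.

0.797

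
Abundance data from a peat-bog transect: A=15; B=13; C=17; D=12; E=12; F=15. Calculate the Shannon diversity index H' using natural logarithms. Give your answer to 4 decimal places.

Total N = 15+13+17+12+12+15 = 84, so the proportions are 0.178571, 0.154762, 0.202381, 0.142857, 0.142857, 0.178571 (working shown to 6 dp, full precision carried).
Each pᵢ ln pᵢ term: 0.178571×(-1.722767)=-0.307637, 0.154762×(-1.865867)=-0.288765, 0.202381×(-1.597603)=-0.323325, 0.142857×(-1.945910)=-0.277987, 0.142857×(-1.945910)=-0.277987, 0.178571×(-1.722767)=-0.307637.
Sum = -1.783338, so H' = 1.7833.

1.7833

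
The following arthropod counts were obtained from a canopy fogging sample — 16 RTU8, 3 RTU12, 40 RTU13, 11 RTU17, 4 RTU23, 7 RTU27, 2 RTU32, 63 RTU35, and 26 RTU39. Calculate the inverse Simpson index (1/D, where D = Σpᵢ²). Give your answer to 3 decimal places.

Total N = 16+3+40+11+4+7+2+63+26 = 172, so the proportions are 0.0930233, 0.0174419, 0.2325581, 0.0639535, 0.0232558, 0.0406977, 0.0116279, 0.3662791, 0.1511628 (working shown to 7 dp, full precision carried).
D = 0.0930233² + 0.0174419² + 0.2325581² + 0.0639535² + 0.0232558² + 0.0406977² + 0.0116279² + 0.3662791² + 0.1511628² = 0.0086533 + 0.0003042 + 0.0540833 + 0.0040900 + 0.0005408 + 0.0016563 + 0.0001352 + 0.1341604 + 0.0228502 = 0.2264738.
So 1/D = 4.41552, i.e. 4.416 to 3 decimal places.

4.416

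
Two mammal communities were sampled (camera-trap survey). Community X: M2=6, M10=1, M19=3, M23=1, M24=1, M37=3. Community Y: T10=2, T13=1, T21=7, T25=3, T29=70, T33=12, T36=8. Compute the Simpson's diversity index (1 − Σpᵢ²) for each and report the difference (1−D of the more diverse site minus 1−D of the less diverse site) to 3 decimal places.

Community X: N=15, proportions 0.4, 0.066667, 0.2, 0.066667, 0.066667, 0.2, giving 1−D = 0.746667 (working shown to 6 dp, full precision carried).
Community Y: N=103, proportions 0.019417, 0.009709, 0.067961, 0.029126, 0.679612, 0.116505, 0.07767, giving 1−D = 0.512584.
Difference = |0.746667 − 0.512584| = 0.234083, i.e. 0.234 to 3 decimal places.

0.234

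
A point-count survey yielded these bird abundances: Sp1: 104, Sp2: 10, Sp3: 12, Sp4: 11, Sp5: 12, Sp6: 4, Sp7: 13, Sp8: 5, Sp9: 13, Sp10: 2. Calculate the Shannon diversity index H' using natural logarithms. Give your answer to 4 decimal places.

1.6036

Total N = 104+10+12+11+12+4+13+5+13+2 = 186, so the proportions are 0.55914, 0.053763, 0.064516, 0.05914, 0.064516, 0.021505, 0.069892, 0.026882, 0.069892, 0.010753 (working shown to 6 dp, full precision carried).
Each pᵢ ln pᵢ term: 0.55914×(-0.581356)=-0.325059, 0.053763×(-2.923162)=-0.157159, 0.064516×(-2.740840)=-0.176828, 0.05914×(-2.827851)=-0.167239, 0.064516×(-2.740840)=-0.176828, 0.021505×(-3.839452)=-0.082569, 0.069892×(-2.660797)=-0.185970, 0.026882×(-3.616309)=-0.097213, 0.069892×(-2.660797)=-0.185970, 0.010753×(-4.532599)=-0.048738.
Sum = -1.603572, so H' = 1.6036.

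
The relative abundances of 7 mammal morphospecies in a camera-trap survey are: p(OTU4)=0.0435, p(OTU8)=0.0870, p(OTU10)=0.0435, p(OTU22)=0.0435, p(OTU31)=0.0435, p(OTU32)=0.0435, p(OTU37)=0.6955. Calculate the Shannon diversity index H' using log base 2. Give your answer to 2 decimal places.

1.65

Each pᵢ log₂ pᵢ term (working shown to 4 dp, full precision carried): 0.0435×(-4.5228)=-0.1967, 0.087×(-3.5228)=-0.3065, 0.0435×(-4.5228)=-0.1967, 0.0435×(-4.5228)=-0.1967, 0.0435×(-4.5228)=-0.1967, 0.0435×(-4.5228)=-0.1967, 0.6955×(-0.5239)=-0.3644.
Sum = -1.6546, so H' = 1.65.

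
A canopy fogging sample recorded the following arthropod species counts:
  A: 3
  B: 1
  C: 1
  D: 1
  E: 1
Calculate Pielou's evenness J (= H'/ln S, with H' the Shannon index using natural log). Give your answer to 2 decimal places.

Total N = 3+1+1+1+1 = 7, so the proportions are 0.4286, 0.1429, 0.1429, 0.1429, 0.1429 (working shown to 4 dp, full precision carried).
H' = −Σ pᵢ ln pᵢ = −((-0.3631) + (-0.2780) + (-0.2780) + (-0.2780) + (-0.2780)) = 1.4751.
With S = 5 species, ln S = 1.6094, so J = 1.4751/1.6094 = 0.9165, i.e. 0.92 to 2 decimal places.

0.92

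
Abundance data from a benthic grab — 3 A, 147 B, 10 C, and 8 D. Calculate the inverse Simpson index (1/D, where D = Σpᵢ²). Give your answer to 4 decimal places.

1.2957

Total N = 3+147+10+8 = 168, so the proportions are 0.0178571, 0.875, 0.0595238, 0.047619 (working shown to 7 dp, full precision carried).
D = 0.0178571² + 0.875² + 0.0595238² + 0.047619² = 0.0003189 + 0.7656250 + 0.0035431 + 0.0022676 = 0.7717545.
So 1/D = 1.295749, i.e. 1.2957 to 4 decimal places.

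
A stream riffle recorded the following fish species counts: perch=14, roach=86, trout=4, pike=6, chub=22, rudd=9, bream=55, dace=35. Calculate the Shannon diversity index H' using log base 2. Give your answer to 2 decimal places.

Total N = 14+86+4+6+22+9+55+35 = 231, so the proportions are 0.0606, 0.3723, 0.0173, 0.026, 0.0952, 0.039, 0.2381, 0.1515 (working shown to 4 dp, full precision carried).
Each pᵢ log₂ pᵢ term: 0.0606×(-4.0444)=-0.2451, 0.3723×(-1.4255)=-0.5307, 0.0173×(-5.8517)=-0.1013, 0.026×(-5.2668)=-0.1368, 0.0952×(-3.3923)=-0.3231, 0.039×(-4.6818)=-0.1824, 0.2381×(-2.0704)=-0.4929, 0.1515×(-2.7225)=-0.4125.
Sum = -2.4249, so H' = 2.42.

2.42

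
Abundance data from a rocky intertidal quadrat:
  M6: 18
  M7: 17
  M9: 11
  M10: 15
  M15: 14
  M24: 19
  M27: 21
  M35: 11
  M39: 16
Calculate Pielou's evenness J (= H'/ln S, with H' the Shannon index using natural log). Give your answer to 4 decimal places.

Total N = 18+17+11+15+14+19+21+11+16 = 142, so the proportions are 0.126761, 0.119718, 0.077465, 0.105634, 0.098592, 0.133803, 0.147887, 0.077465, 0.112676 (working shown to 6 dp, full precision carried).
H' = −Σ pᵢ ln pᵢ = −((-0.261818) + (-0.254116) + (-0.198150) + (-0.237441) + (-0.228414) + (-0.269129) + (-0.282658) + (-0.198150) + (-0.245999)) = 2.175874.
With S = 9 species, ln S = 2.197225, so J = 2.175874/2.197225 = 0.990283, i.e. 0.9903 to 4 decimal places.

0.9903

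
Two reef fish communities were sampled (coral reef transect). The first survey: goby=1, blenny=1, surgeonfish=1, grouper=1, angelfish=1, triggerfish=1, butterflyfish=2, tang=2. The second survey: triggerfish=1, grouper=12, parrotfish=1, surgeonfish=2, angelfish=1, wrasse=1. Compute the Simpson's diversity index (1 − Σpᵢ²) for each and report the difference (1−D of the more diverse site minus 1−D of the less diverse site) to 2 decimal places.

The first survey: N=10, proportions 0.1, 0.1, 0.1, 0.1, 0.1, 0.1, 0.2, 0.2, giving 1−D = 0.8600 (working shown to 4 dp, full precision carried).
The second survey: N=18, proportions 0.0556, 0.6667, 0.0556, 0.1111, 0.0556, 0.0556, giving 1−D = 0.5309.
Difference = |0.8600 − 0.5309| = 0.3291, i.e. 0.33 to 2 decimal places.

0.33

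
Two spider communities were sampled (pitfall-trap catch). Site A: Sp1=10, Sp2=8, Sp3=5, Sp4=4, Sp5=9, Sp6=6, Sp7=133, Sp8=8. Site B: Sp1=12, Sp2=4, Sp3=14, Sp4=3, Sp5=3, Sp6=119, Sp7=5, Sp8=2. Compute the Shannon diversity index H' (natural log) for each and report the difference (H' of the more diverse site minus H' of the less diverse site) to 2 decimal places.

0.07

Site A: N=183, proportions 0.0546, 0.0437, 0.0273, 0.0219, 0.0492, 0.0328, 0.7268, 0.0437, giving H' = 1.1066 (working shown to 4 dp, full precision carried).
Site B: N=162, proportions 0.0741, 0.0247, 0.0864, 0.0185, 0.0185, 0.7346, 0.0309, 0.0123, giving H' = 1.0317.
Difference = |1.1066 − 1.0317| = 0.0749, i.e. 0.07 to 2 decimal places.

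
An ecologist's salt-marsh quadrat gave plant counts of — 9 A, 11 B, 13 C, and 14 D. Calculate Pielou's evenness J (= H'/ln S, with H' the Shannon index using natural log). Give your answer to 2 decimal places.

Total N = 9+11+13+14 = 47, so the proportions are 0.1915, 0.234, 0.2766, 0.2979 (working shown to 4 dp, full precision carried).
H' = −Σ pᵢ ln pᵢ = −((-0.3165) + (-0.3399) + (-0.3555) + (-0.3608)) = 1.3726.
With S = 4 species, ln S = 1.3863, so J = 1.3726/1.3863 = 0.9901, i.e. 0.99 to 2 decimal places.

0.99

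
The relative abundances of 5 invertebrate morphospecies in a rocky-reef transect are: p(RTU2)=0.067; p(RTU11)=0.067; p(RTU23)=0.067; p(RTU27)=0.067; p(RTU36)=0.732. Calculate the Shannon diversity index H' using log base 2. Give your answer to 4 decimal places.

Each pᵢ log₂ pᵢ term (working shown to 6 dp, full precision carried): 0.067×(-3.899695)=-0.261280, 0.067×(-3.899695)=-0.261280, 0.067×(-3.899695)=-0.261280, 0.067×(-3.899695)=-0.261280, 0.732×(-0.450084)=-0.329462.
Sum = -1.374580, so H' = 1.3746.

1.3746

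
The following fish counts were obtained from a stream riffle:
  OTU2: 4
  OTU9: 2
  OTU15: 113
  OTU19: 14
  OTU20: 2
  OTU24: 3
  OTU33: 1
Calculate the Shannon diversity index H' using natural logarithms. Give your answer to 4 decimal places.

0.7420

Total N = 4+2+113+14+2+3+1 = 139, so the proportions are 0.028777, 0.014388, 0.81295, 0.100719, 0.014388, 0.021583, 0.007194 (working shown to 6 dp, full precision carried).
Each pᵢ ln pᵢ term: 0.028777×(-3.548180)=-0.102106, 0.014388×(-4.241327)=-0.061026, 0.81295×(-0.207086)=-0.168351, 0.100719×(-2.295417)=-0.231193, 0.014388×(-4.241327)=-0.061026, 0.021583×(-3.835862)=-0.082788, 0.007194×(-4.934474)=-0.035500.
Sum = -0.741990, so H' = 0.7420.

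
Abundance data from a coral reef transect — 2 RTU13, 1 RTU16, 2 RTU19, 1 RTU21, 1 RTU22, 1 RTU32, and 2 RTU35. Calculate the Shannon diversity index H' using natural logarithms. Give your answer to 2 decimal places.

Total N = 2+1+2+1+1+1+2 = 10, so the proportions are 0.2, 0.1, 0.2, 0.1, 0.1, 0.1, 0.2 (working shown to 4 dp, full precision carried).
Each pᵢ ln pᵢ term: 0.2×(-1.6094)=-0.3219, 0.1×(-2.3026)=-0.2303, 0.2×(-1.6094)=-0.3219, 0.1×(-2.3026)=-0.2303, 0.1×(-2.3026)=-0.2303, 0.1×(-2.3026)=-0.2303, 0.2×(-1.6094)=-0.3219.
Sum = -1.8867, so H' = 1.89.

1.89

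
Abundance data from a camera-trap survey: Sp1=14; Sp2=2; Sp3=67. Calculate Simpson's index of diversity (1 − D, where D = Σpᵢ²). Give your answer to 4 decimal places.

Total N = 14+2+67 = 83, so the proportions are 0.1686747, 0.0240964, 0.8072289 (working shown to 7 dp, full precision carried).
D = 0.1686747² + 0.0240964² + 0.8072289² = 0.0284512 + 0.0005806 + 0.6516185 = 0.6806503.
So 1 − D = 0.3193497, i.e. 0.3193 to 4 decimal places.

0.3193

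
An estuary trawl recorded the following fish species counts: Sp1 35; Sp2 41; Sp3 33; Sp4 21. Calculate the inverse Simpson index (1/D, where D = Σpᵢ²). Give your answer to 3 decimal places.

Total N = 35+41+33+21 = 130, so the proportions are 0.2692308, 0.3153846, 0.2538462, 0.1615385 (working shown to 7 dp, full precision carried).
D = 0.2692308² + 0.3153846² + 0.2538462² + 0.1615385² = 0.0724852 + 0.0994675 + 0.0644379 + 0.0260947 = 0.2624852.
So 1/D = 3.80974, i.e. 3.810 to 3 decimal places.

3.810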